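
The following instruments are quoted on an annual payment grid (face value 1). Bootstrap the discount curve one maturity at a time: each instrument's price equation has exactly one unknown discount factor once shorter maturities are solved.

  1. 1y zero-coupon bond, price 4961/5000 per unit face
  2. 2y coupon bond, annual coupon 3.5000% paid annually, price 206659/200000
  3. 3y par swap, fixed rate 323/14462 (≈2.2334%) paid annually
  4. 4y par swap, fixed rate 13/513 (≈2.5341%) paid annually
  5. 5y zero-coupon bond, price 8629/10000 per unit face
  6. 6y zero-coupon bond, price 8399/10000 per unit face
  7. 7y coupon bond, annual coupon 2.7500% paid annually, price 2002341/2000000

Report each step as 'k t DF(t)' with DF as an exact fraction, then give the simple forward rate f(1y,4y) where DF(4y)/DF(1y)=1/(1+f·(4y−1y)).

1 1 4961/5000
2 2 603/625
3 3 4677/5000
4 4 4519/5000
5 5 8629/10000
6 6 8399/10000
7 7 517/625
f(1y,4y) = ((4961/5000)/(4519/5000) − 1)/(3) = 442/13557 ≈ 3.2603%

step 1 [1y] zero: DF = P = 4961/5000 ≈ 0.992200
step 2 [2y] bond c/1=7/200: DF=(206659/200000 − 7/200·(0.992200))/(1+7/200) = 603/625 ≈ 0.964800
step 3 [3y] swap r/1=323/14462: DF=(1 − 323/14462·(0.992200+0.964800))/(1+323/14462) = 4677/5000 ≈ 0.935400
step 4 [4y] swap r/1=13/513: DF=(1 − 13/513·(0.992200+0.964800+0.935400))/(1+13/513) = 4519/5000 ≈ 0.903800
step 5 [5y] zero: DF = P = 8629/10000 ≈ 0.862900
step 6 [6y] zero: DF = P = 8399/10000 ≈ 0.839900
step 7 [7y] bond c/1=11/400: DF=(2002341/2000000 − 11/400·(0.992200+0.964800+0.935400+0.903800+0.862900+0.839900))/(1+11/400) = 517/625 ≈ 0.827200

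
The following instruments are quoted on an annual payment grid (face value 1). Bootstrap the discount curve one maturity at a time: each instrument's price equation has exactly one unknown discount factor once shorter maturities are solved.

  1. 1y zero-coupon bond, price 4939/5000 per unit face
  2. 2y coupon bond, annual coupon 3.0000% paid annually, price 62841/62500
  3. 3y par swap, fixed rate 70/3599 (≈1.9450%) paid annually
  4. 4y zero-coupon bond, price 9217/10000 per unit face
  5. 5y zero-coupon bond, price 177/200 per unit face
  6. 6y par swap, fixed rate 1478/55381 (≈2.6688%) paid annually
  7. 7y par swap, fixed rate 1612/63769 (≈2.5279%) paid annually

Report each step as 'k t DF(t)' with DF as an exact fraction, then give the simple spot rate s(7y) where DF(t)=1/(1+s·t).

1 1 4939/5000
2 2 4737/5000
3 3 118/125
4 4 9217/10000
5 5 177/200
6 6 4261/5000
7 7 2097/2500
s(7y) = (1/(2097/2500) − 1)/(7) = 403/14679 ≈ 2.7454%

step 1 [1y] zero: DF = P = 4939/5000 ≈ 0.987800
step 2 [2y] bond c/1=3/100: DF=(62841/62500 − 3/100·(0.987800))/(1+3/100) = 4737/5000 ≈ 0.947400
step 3 [3y] swap r/1=70/3599: DF=(1 − 70/3599·(0.987800+0.947400))/(1+70/3599) = 118/125 ≈ 0.944000
step 4 [4y] zero: DF = P = 9217/10000 ≈ 0.921700
step 5 [5y] zero: DF = P = 177/200 ≈ 0.885000
step 6 [6y] swap r/1=1478/55381: DF=(1 − 1478/55381·(0.987800+0.947400+0.944000+0.921700+0.885000))/(1+1478/55381) = 4261/5000 ≈ 0.852200
step 7 [7y] swap r/1=1612/63769: DF=(1 − 1612/63769·(0.987800+0.947400+0.944000+0.921700+0.885000+0.852200))/(1+1612/63769) = 2097/2500 ≈ 0.838800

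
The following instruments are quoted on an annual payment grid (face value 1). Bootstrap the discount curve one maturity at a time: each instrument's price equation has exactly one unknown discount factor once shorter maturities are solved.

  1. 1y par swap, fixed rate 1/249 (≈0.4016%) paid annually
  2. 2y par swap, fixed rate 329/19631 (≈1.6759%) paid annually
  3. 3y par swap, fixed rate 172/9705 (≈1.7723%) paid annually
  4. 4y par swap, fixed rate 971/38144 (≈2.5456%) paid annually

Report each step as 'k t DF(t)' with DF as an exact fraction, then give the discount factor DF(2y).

step 1 [1y] swap r/1=1/249: DF=(1 − 1/249·(0))/(1+1/249) = 249/250 ≈ 0.996000
step 2 [2y] swap r/1=329/19631: DF=(1 − 329/19631·(0.996000))/(1+329/19631) = 9671/10000 ≈ 0.967100
step 3 [3y] swap r/1=172/9705: DF=(1 − 172/9705·(0.996000+0.967100))/(1+172/9705) = 2371/2500 ≈ 0.948400
step 4 [4y] swap r/1=971/38144: DF=(1 − 971/38144·(0.996000+0.967100+0.948400))/(1+971/38144) = 9029/10000 ≈ 0.902900

1 1 249/250
2 2 9671/10000
3 3 2371/2500
4 4 9029/10000
DF(2y) = 9671/10000 ≈ 0.967100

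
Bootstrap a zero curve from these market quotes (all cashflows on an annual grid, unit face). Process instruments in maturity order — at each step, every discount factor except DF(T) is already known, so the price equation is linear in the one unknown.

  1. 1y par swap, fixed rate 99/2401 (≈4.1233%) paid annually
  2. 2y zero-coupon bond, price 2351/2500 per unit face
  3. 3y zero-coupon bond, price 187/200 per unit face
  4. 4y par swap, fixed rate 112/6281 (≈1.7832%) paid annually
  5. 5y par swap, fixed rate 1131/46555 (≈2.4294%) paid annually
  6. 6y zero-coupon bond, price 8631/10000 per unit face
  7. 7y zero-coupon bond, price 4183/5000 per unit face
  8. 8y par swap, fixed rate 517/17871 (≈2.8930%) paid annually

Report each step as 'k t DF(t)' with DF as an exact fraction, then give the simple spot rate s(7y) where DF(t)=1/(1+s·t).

1 1 2401/2500
2 2 2351/2500
3 3 187/200
4 4 583/625
5 5 8869/10000
6 6 8631/10000
7 7 4183/5000
8 8 1983/2500
s(7y) = (1/(4183/5000) − 1)/(7) = 817/29281 ≈ 2.7902%

step 1 [1y] swap r/1=99/2401: DF=(1 − 99/2401·(0))/(1+99/2401) = 2401/2500 ≈ 0.960400
step 2 [2y] zero: DF = P = 2351/2500 ≈ 0.940400
step 3 [3y] zero: DF = P = 187/200 ≈ 0.935000
step 4 [4y] swap r/1=112/6281: DF=(1 − 112/6281·(0.960400+0.940400+0.935000))/(1+112/6281) = 583/625 ≈ 0.932800
step 5 [5y] swap r/1=1131/46555: DF=(1 − 1131/46555·(0.960400+0.940400+0.935000+0.932800))/(1+1131/46555) = 8869/10000 ≈ 0.886900
step 6 [6y] zero: DF = P = 8631/10000 ≈ 0.863100
step 7 [7y] zero: DF = P = 4183/5000 ≈ 0.836600
step 8 [8y] swap r/1=517/17871: DF=(1 − 517/17871·(0.960400+0.940400+0.935000+0.932800+0.886900+0.863100+0.836600))/(1+517/17871) = 1983/2500 ≈ 0.793200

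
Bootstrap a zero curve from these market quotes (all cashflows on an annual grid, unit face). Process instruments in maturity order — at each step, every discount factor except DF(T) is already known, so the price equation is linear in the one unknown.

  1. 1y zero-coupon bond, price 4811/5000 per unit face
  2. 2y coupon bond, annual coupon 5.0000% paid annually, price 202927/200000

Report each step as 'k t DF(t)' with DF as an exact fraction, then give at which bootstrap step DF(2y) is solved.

1 1 4811/5000
2 2 1841/2000
DF(2y) is solved at step 2

step 1 [1y] zero: DF = P = 4811/5000 ≈ 0.962200
step 2 [2y] bond c/1=1/20: DF=(202927/200000 − 1/20·(0.962200))/(1+1/20) = 1841/2000 ≈ 0.920500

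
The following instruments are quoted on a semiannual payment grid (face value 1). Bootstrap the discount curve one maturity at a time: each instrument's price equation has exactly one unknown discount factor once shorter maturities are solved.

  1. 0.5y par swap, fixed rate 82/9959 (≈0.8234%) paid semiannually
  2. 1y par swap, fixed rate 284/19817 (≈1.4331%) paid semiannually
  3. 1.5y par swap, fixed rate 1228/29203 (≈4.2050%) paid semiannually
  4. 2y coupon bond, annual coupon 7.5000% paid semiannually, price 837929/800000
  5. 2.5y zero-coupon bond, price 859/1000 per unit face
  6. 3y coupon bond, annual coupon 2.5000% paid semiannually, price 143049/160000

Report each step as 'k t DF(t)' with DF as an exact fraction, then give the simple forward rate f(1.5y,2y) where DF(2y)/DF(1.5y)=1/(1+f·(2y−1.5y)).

1 1/2 9959/10000
2 1 4929/5000
3 3/2 4693/5000
4 2 113/125
5 5/2 859/1000
6 3 2063/2500
f(1.5y,2y) = ((4693/5000)/(113/125) − 1)/(1/2) = 173/2260 ≈ 7.6549%

step 1 [0.5y] swap r/2=41/9959: DF=(1 − 41/9959·(0))/(1+41/9959) = 9959/10000 ≈ 0.995900
step 2 [1y] swap r/2=142/19817: DF=(1 − 142/19817·(0.995900))/(1+142/19817) = 4929/5000 ≈ 0.985800
step 3 [1.5y] swap r/2=614/29203: DF=(1 − 614/29203·(0.995900+0.985800))/(1+614/29203) = 4693/5000 ≈ 0.938600
step 4 [2y] bond c/2=3/80: DF=(837929/800000 − 3/80·(0.995900+0.985800+0.938600))/(1+3/80) = 113/125 ≈ 0.904000
step 5 [2.5y] zero: DF = P = 859/1000 ≈ 0.859000
step 6 [3y] bond c/2=1/80: DF=(143049/160000 − 1/80·(0.995900+0.985800+0.938600+0.904000+0.859000))/(1+1/80) = 2063/2500 ≈ 0.825200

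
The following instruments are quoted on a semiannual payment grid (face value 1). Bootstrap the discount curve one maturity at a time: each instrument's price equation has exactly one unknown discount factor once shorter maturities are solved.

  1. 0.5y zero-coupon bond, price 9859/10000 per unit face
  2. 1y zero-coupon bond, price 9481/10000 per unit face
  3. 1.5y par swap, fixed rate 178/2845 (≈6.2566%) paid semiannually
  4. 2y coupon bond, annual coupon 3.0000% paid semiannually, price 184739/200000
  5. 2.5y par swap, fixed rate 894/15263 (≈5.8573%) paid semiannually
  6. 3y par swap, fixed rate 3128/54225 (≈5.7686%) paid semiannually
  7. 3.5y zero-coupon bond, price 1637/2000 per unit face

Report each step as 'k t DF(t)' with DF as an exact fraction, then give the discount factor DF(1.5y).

step 1 [0.5y] zero: DF = P = 9859/10000 ≈ 0.985900
step 2 [1y] zero: DF = P = 9481/10000 ≈ 0.948100
step 3 [1.5y] swap r/2=89/2845: DF=(1 − 89/2845·(0.985900+0.948100))/(1+89/2845) = 911/1000 ≈ 0.911000
step 4 [2y] bond c/2=3/200: DF=(184739/200000 − 3/200·(0.985900+0.948100+0.911000))/(1+3/200) = 217/250 ≈ 0.868000
step 5 [2.5y] swap r/2=447/15263: DF=(1 − 447/15263·(0.985900+0.948100+0.911000+0.868000))/(1+447/15263) = 8659/10000 ≈ 0.865900
step 6 [3y] swap r/2=1564/54225: DF=(1 − 1564/54225·(0.985900+0.948100+0.911000+0.868000+0.865900))/(1+1564/54225) = 2109/2500 ≈ 0.843600
step 7 [3.5y] zero: DF = P = 1637/2000 ≈ 0.818500

1 1/2 9859/10000
2 1 9481/10000
3 3/2 911/1000
4 2 217/250
5 5/2 8659/10000
6 3 2109/2500
7 7/2 1637/2000
DF(1.5y) = 911/1000 ≈ 0.911000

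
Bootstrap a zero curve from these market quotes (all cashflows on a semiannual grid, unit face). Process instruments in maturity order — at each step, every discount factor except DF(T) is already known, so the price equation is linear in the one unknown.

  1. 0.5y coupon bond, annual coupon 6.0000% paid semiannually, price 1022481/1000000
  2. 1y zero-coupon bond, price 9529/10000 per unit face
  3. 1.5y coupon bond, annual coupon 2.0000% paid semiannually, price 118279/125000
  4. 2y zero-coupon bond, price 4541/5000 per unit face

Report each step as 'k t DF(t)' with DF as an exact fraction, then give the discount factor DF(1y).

1 1/2 9927/10000
2 1 9529/10000
3 3/2 1147/1250
4 2 4541/5000
DF(1y) = 9529/10000 ≈ 0.952900

step 1 [0.5y] bond c/2=3/100: DF=(1022481/1000000 − 3/100·(0))/(1+3/100) = 9927/10000 ≈ 0.992700
step 2 [1y] zero: DF = P = 9529/10000 ≈ 0.952900
step 3 [1.5y] bond c/2=1/100: DF=(118279/125000 − 1/100·(0.992700+0.952900))/(1+1/100) = 1147/1250 ≈ 0.917600
step 4 [2y] zero: DF = P = 4541/5000 ≈ 0.908200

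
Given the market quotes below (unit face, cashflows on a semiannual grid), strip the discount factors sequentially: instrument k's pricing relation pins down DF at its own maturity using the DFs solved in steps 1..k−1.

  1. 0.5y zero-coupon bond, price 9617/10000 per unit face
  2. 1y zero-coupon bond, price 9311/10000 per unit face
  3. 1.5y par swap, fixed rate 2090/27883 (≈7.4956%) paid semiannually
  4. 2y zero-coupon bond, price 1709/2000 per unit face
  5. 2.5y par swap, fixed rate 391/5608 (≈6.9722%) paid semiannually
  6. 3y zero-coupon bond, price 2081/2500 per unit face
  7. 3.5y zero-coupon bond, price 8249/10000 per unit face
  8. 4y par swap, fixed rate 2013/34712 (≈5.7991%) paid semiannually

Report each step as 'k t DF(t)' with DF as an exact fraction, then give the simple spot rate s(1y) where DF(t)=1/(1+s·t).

step 1 [0.5y] zero: DF = P = 9617/10000 ≈ 0.961700
step 2 [1y] zero: DF = P = 9311/10000 ≈ 0.931100
step 3 [1.5y] swap r/2=1045/27883: DF=(1 − 1045/27883·(0.961700+0.931100))/(1+1045/27883) = 1791/2000 ≈ 0.895500
step 4 [2y] zero: DF = P = 1709/2000 ≈ 0.854500
step 5 [2.5y] swap r/2=391/11216: DF=(1 − 391/11216·(0.961700+0.931100+0.895500+0.854500))/(1+391/11216) = 2109/2500 ≈ 0.843600
step 6 [3y] zero: DF = P = 2081/2500 ≈ 0.832400
step 7 [3.5y] zero: DF = P = 8249/10000 ≈ 0.824900
step 8 [4y] swap r/2=2013/69424: DF=(1 − 2013/69424·(0.961700+0.931100+0.895500+0.854500+0.843600+0.832400+0.824900))/(1+2013/69424) = 7987/10000 ≈ 0.798700

1 1/2 9617/10000
2 1 9311/10000
3 3/2 1791/2000
4 2 1709/2000
5 5/2 2109/2500
6 3 2081/2500
7 7/2 8249/10000
8 4 7987/10000
s(1y) = (1/(9311/10000) − 1)/(1) = 689/9311 ≈ 7.3998%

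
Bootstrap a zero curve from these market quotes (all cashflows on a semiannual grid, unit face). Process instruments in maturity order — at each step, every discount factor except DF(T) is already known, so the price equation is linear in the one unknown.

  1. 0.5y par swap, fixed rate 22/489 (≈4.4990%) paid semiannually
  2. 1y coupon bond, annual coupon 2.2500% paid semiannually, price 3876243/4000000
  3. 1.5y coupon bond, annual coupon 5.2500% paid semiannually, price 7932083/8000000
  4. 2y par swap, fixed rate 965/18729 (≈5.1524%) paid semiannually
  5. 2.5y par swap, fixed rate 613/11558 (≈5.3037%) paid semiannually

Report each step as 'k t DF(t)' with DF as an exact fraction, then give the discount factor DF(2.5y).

step 1 [0.5y] swap r/2=11/489: DF=(1 − 11/489·(0))/(1+11/489) = 489/500 ≈ 0.978000
step 2 [1y] bond c/2=9/800: DF=(3876243/4000000 − 9/800·(0.978000))/(1+9/800) = 4737/5000 ≈ 0.947400
step 3 [1.5y] bond c/2=21/800: DF=(7932083/8000000 − 21/800·(0.978000+0.947400))/(1+21/800) = 9169/10000 ≈ 0.916900
step 4 [2y] swap r/2=965/37458: DF=(1 − 965/37458·(0.978000+0.947400+0.916900))/(1+965/37458) = 1807/2000 ≈ 0.903500
step 5 [2.5y] swap r/2=613/23116: DF=(1 − 613/23116·(0.978000+0.947400+0.916900+0.903500))/(1+613/23116) = 4387/5000 ≈ 0.877400

1 1/2 489/500
2 1 4737/5000
3 3/2 9169/10000
4 2 1807/2000
5 5/2 4387/5000
DF(2.5y) = 4387/5000 ≈ 0.877400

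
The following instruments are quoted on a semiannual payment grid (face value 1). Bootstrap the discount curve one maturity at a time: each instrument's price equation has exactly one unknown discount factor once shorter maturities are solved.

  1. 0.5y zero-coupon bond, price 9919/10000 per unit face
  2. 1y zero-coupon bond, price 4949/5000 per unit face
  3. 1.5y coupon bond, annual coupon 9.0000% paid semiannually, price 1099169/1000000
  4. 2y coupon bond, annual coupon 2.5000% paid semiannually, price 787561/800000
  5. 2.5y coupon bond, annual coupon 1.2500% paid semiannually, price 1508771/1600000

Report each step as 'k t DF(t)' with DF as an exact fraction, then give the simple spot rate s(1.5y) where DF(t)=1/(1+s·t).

step 1 [0.5y] zero: DF = P = 9919/10000 ≈ 0.991900
step 2 [1y] zero: DF = P = 4949/5000 ≈ 0.989800
step 3 [1.5y] bond c/2=9/200: DF=(1099169/1000000 − 9/200·(0.991900+0.989800))/(1+9/200) = 1933/2000 ≈ 0.966500
step 4 [2y] bond c/2=1/80: DF=(787561/800000 − 1/80·(0.991900+0.989800+0.966500))/(1+1/80) = 9359/10000 ≈ 0.935900
step 5 [2.5y] bond c/2=1/160: DF=(1508771/1600000 − 1/160·(0.991900+0.989800+0.966500+0.935900))/(1+1/160) = 913/1000 ≈ 0.913000

1 1/2 9919/10000
2 1 4949/5000
3 3/2 1933/2000
4 2 9359/10000
5 5/2 913/1000
s(1.5y) = (1/(1933/2000) − 1)/(3/2) = 134/5799 ≈ 2.3107%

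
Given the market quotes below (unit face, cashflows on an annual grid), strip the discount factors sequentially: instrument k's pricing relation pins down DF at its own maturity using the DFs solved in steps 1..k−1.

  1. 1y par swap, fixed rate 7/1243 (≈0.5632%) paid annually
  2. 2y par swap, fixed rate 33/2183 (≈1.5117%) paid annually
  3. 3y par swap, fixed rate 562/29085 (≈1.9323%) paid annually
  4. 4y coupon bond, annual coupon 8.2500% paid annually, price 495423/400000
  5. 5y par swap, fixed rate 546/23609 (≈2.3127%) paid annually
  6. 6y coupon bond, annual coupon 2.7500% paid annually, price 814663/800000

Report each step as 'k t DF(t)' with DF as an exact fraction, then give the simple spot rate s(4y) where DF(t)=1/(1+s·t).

1 1 1243/1250
2 2 9703/10000
3 3 4719/5000
4 4 369/400
5 5 2227/2500
6 6 8647/10000
s(4y) = (1/(369/400) − 1)/(4) = 31/1476 ≈ 2.1003%

step 1 [1y] swap r/1=7/1243: DF=(1 − 7/1243·(0))/(1+7/1243) = 1243/1250 ≈ 0.994400
step 2 [2y] swap r/1=33/2183: DF=(1 − 33/2183·(0.994400))/(1+33/2183) = 9703/10000 ≈ 0.970300
step 3 [3y] swap r/1=562/29085: DF=(1 − 562/29085·(0.994400+0.970300))/(1+562/29085) = 4719/5000 ≈ 0.943800
step 4 [4y] bond c/1=33/400: DF=(495423/400000 − 33/400·(0.994400+0.970300+0.943800))/(1+33/400) = 369/400 ≈ 0.922500
step 5 [5y] swap r/1=546/23609: DF=(1 − 546/23609·(0.994400+0.970300+0.943800+0.922500))/(1+546/23609) = 2227/2500 ≈ 0.890800
step 6 [6y] bond c/1=11/400: DF=(814663/800000 − 11/400·(0.994400+0.970300+0.943800+0.922500+0.890800))/(1+11/400) = 8647/10000 ≈ 0.864700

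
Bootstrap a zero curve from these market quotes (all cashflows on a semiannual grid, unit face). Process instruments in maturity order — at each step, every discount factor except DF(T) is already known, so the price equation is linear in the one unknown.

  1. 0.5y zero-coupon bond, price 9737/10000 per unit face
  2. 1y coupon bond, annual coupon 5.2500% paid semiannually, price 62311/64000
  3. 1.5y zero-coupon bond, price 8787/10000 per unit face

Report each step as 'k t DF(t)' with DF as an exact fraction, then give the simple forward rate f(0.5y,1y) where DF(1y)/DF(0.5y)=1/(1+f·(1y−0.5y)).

step 1 [0.5y] zero: DF = P = 9737/10000 ≈ 0.973700
step 2 [1y] bond c/2=21/800: DF=(62311/64000 − 21/800·(0.973700))/(1+21/800) = 4619/5000 ≈ 0.923800
step 3 [1.5y] zero: DF = P = 8787/10000 ≈ 0.878700

1 1/2 9737/10000
2 1 4619/5000
3 3/2 8787/10000
f(0.5y,1y) = ((9737/10000)/(4619/5000) − 1)/(1/2) = 499/4619 ≈ 10.8032%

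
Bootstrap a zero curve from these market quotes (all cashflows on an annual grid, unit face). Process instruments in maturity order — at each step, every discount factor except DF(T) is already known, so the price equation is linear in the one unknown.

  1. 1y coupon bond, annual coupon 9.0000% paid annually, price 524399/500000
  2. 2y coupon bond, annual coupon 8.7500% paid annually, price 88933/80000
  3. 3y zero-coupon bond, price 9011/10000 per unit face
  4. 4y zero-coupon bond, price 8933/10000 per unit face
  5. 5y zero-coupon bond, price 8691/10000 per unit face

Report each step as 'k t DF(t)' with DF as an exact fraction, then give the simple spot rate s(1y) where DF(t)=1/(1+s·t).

step 1 [1y] bond c/1=9/100: DF=(524399/500000 − 9/100·(0))/(1+9/100) = 4811/5000 ≈ 0.962200
step 2 [2y] bond c/1=7/80: DF=(88933/80000 − 7/80·(0.962200))/(1+7/80) = 1181/1250 ≈ 0.944800
step 3 [3y] zero: DF = P = 9011/10000 ≈ 0.901100
step 4 [4y] zero: DF = P = 8933/10000 ≈ 0.893300
step 5 [5y] zero: DF = P = 8691/10000 ≈ 0.869100

1 1 4811/5000
2 2 1181/1250
3 3 9011/10000
4 4 8933/10000
5 5 8691/10000
s(1y) = (1/(4811/5000) − 1)/(1) = 189/4811 ≈ 3.9285%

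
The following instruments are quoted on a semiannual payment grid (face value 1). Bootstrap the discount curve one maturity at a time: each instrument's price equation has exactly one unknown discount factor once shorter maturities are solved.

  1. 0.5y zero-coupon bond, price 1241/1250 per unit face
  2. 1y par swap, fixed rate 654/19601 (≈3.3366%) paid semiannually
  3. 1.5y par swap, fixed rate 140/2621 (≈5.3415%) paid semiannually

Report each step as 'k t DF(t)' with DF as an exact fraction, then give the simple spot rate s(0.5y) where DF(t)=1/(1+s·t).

1 1/2 1241/1250
2 1 9673/10000
3 3/2 923/1000
s(0.5y) = (1/(1241/1250) − 1)/(1/2) = 18/1241 ≈ 1.4504%

step 1 [0.5y] zero: DF = P = 1241/1250 ≈ 0.992800
step 2 [1y] swap r/2=327/19601: DF=(1 − 327/19601·(0.992800))/(1+327/19601) = 9673/10000 ≈ 0.967300
step 3 [1.5y] swap r/2=70/2621: DF=(1 − 70/2621·(0.992800+0.967300))/(1+70/2621) = 923/1000 ≈ 0.923000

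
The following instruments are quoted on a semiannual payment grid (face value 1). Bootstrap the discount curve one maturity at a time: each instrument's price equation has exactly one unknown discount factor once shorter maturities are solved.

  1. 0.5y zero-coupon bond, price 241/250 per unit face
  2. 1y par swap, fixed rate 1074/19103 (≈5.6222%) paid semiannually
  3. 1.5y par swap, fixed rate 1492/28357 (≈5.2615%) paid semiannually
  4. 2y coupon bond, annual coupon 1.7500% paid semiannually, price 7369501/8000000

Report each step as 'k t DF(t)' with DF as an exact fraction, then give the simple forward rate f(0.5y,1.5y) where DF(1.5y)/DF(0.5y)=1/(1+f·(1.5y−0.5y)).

step 1 [0.5y] zero: DF = P = 241/250 ≈ 0.964000
step 2 [1y] swap r/2=537/19103: DF=(1 − 537/19103·(0.964000))/(1+537/19103) = 9463/10000 ≈ 0.946300
step 3 [1.5y] swap r/2=746/28357: DF=(1 − 746/28357·(0.964000+0.946300))/(1+746/28357) = 4627/5000 ≈ 0.925400
step 4 [2y] bond c/2=7/800: DF=(7369501/8000000 − 7/800·(0.964000+0.946300+0.925400))/(1+7/800) = 4443/5000 ≈ 0.888600

1 1/2 241/250
2 1 9463/10000
3 3/2 4627/5000
4 2 4443/5000
f(0.5y,1.5y) = ((241/250)/(4627/5000) − 1)/(1) = 193/4627 ≈ 4.1712%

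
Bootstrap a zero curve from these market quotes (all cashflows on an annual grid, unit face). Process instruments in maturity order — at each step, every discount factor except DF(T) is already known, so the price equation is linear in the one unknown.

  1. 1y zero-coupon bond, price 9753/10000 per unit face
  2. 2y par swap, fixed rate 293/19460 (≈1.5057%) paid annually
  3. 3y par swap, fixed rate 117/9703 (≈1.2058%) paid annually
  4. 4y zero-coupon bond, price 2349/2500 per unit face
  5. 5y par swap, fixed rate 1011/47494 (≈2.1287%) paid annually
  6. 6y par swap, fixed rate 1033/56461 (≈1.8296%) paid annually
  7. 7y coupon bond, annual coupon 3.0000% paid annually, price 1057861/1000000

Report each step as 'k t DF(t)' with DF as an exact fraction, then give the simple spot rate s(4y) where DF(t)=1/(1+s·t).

step 1 [1y] zero: DF = P = 9753/10000 ≈ 0.975300
step 2 [2y] swap r/1=293/19460: DF=(1 − 293/19460·(0.975300))/(1+293/19460) = 9707/10000 ≈ 0.970700
step 3 [3y] swap r/1=117/9703: DF=(1 − 117/9703·(0.975300+0.970700))/(1+117/9703) = 9649/10000 ≈ 0.964900
step 4 [4y] zero: DF = P = 2349/2500 ≈ 0.939600
step 5 [5y] swap r/1=1011/47494: DF=(1 − 1011/47494·(0.975300+0.970700+0.964900+0.939600))/(1+1011/47494) = 8989/10000 ≈ 0.898900
step 6 [6y] swap r/1=1033/56461: DF=(1 − 1033/56461·(0.975300+0.970700+0.964900+0.939600+0.898900))/(1+1033/56461) = 8967/10000 ≈ 0.896700
step 7 [7y] bond c/1=3/100: DF=(1057861/1000000 − 3/100·(0.975300+0.970700+0.964900+0.939600+0.898900+0.896700))/(1+3/100) = 4313/5000 ≈ 0.862600

1 1 9753/10000
2 2 9707/10000
3 3 9649/10000
4 4 2349/2500
5 5 8989/10000
6 6 8967/10000
7 7 4313/5000
s(4y) = (1/(2349/2500) − 1)/(4) = 151/9396 ≈ 1.6071%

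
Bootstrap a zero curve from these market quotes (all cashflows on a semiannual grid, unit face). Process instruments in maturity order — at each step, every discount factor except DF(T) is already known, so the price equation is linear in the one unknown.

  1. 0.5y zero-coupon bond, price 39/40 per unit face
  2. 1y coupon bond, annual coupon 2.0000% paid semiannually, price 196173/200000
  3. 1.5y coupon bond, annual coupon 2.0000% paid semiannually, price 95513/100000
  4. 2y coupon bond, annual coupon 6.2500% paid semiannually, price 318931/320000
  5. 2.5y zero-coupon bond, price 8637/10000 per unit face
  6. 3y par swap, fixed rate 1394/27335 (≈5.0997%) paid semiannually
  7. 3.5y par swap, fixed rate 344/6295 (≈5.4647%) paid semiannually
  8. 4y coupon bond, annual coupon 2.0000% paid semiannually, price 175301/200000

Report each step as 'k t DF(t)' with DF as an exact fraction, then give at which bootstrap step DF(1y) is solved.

step 1 [0.5y] zero: DF = P = 39/40 ≈ 0.975000
step 2 [1y] bond c/2=1/100: DF=(196173/200000 − 1/100·(0.975000))/(1+1/100) = 1923/2000 ≈ 0.961500
step 3 [1.5y] bond c/2=1/100: DF=(95513/100000 − 1/100·(0.975000+0.961500))/(1+1/100) = 1853/2000 ≈ 0.926500
step 4 [2y] bond c/2=1/32: DF=(318931/320000 − 1/32·(0.975000+0.961500+0.926500))/(1+1/32) = 8797/10000 ≈ 0.879700
step 5 [2.5y] zero: DF = P = 8637/10000 ≈ 0.863700
step 6 [3y] swap r/2=697/27335: DF=(1 − 697/27335·(0.975000+0.961500+0.926500+0.879700+0.863700))/(1+697/27335) = 4303/5000 ≈ 0.860600
step 7 [3.5y] swap r/2=172/6295: DF=(1 − 172/6295·(0.975000+0.961500+0.926500+0.879700+0.863700+0.860600))/(1+172/6295) = 207/250 ≈ 0.828000
step 8 [4y] bond c/2=1/100: DF=(175301/200000 − 1/100·(0.975000+0.961500+0.926500+0.879700+0.863700+0.860600+0.828000))/(1+1/100) = 1611/2000 ≈ 0.805500

1 1/2 39/40
2 1 1923/2000
3 3/2 1853/2000
4 2 8797/10000
5 5/2 8637/10000
6 3 4303/5000
7 7/2 207/250
8 4 1611/2000
DF(1y) is solved at step 2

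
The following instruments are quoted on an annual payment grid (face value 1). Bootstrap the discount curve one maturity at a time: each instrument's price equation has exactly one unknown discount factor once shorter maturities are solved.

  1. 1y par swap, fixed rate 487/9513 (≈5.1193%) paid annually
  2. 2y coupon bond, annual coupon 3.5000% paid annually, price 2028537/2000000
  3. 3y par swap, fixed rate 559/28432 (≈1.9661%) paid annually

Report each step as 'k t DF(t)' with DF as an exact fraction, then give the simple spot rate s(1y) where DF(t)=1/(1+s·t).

step 1 [1y] swap r/1=487/9513: DF=(1 − 487/9513·(0))/(1+487/9513) = 9513/10000 ≈ 0.951300
step 2 [2y] bond c/1=7/200: DF=(2028537/2000000 − 7/200·(0.951300))/(1+7/200) = 4739/5000 ≈ 0.947800
step 3 [3y] swap r/1=559/28432: DF=(1 − 559/28432·(0.951300+0.947800))/(1+559/28432) = 9441/10000 ≈ 0.944100

1 1 9513/10000
2 2 4739/5000
3 3 9441/10000
s(1y) = (1/(9513/10000) − 1)/(1) = 487/9513 ≈ 5.1193%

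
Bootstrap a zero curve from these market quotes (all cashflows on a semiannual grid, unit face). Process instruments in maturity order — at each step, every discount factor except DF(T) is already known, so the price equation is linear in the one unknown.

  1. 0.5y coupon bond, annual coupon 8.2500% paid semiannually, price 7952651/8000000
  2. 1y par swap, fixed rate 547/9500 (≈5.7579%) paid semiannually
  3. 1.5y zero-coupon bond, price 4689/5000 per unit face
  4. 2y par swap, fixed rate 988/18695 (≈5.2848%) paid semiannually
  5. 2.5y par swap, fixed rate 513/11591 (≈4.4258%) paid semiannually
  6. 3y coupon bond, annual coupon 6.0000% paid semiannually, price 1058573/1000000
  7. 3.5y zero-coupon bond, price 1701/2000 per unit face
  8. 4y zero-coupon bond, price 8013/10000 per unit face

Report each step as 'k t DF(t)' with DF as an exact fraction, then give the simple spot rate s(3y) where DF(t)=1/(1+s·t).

1 1/2 9547/10000
2 1 9453/10000
3 3/2 4689/5000
4 2 2253/2500
5 5/2 4487/5000
6 3 8927/10000
7 7/2 1701/2000
8 4 8013/10000
s(3y) = (1/(8927/10000) − 1)/(3) = 1073/26781 ≈ 4.0066%

step 1 [0.5y] bond c/2=33/800: DF=(7952651/8000000 − 33/800·(0))/(1+33/800) = 9547/10000 ≈ 0.954700
step 2 [1y] swap r/2=547/19000: DF=(1 − 547/19000·(0.954700))/(1+547/19000) = 9453/10000 ≈ 0.945300
step 3 [1.5y] zero: DF = P = 4689/5000 ≈ 0.937800
step 4 [2y] swap r/2=494/18695: DF=(1 − 494/18695·(0.954700+0.945300+0.937800))/(1+494/18695) = 2253/2500 ≈ 0.901200
step 5 [2.5y] swap r/2=513/23182: DF=(1 − 513/23182·(0.954700+0.945300+0.937800+0.901200))/(1+513/23182) = 4487/5000 ≈ 0.897400
step 6 [3y] bond c/2=3/100: DF=(1058573/1000000 − 3/100·(0.954700+0.945300+0.937800+0.901200+0.897400))/(1+3/100) = 8927/10000 ≈ 0.892700
step 7 [3.5y] zero: DF = P = 1701/2000 ≈ 0.850500
step 8 [4y] zero: DF = P = 8013/10000 ≈ 0.801300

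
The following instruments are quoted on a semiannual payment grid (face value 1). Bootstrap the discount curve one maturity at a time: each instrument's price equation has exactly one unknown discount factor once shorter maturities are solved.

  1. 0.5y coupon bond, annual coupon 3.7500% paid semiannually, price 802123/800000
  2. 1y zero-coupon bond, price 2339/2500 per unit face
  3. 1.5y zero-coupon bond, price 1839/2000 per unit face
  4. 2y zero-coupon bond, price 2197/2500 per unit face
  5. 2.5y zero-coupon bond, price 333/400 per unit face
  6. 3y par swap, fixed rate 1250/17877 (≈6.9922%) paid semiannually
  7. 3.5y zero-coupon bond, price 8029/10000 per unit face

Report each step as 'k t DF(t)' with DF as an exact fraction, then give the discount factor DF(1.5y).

step 1 [0.5y] bond c/2=3/160: DF=(802123/800000 − 3/160·(0))/(1+3/160) = 4921/5000 ≈ 0.984200
step 2 [1y] zero: DF = P = 2339/2500 ≈ 0.935600
step 3 [1.5y] zero: DF = P = 1839/2000 ≈ 0.919500
step 4 [2y] zero: DF = P = 2197/2500 ≈ 0.878800
step 5 [2.5y] zero: DF = P = 333/400 ≈ 0.832500
step 6 [3y] swap r/2=625/17877: DF=(1 − 625/17877·(0.984200+0.935600+0.919500+0.878800+0.832500))/(1+625/17877) = 13/16 ≈ 0.812500
step 7 [3.5y] zero: DF = P = 8029/10000 ≈ 0.802900

1 1/2 4921/5000
2 1 2339/2500
3 3/2 1839/2000
4 2 2197/2500
5 5/2 333/400
6 3 13/16
7 7/2 8029/10000
DF(1.5y) = 1839/2000 ≈ 0.919500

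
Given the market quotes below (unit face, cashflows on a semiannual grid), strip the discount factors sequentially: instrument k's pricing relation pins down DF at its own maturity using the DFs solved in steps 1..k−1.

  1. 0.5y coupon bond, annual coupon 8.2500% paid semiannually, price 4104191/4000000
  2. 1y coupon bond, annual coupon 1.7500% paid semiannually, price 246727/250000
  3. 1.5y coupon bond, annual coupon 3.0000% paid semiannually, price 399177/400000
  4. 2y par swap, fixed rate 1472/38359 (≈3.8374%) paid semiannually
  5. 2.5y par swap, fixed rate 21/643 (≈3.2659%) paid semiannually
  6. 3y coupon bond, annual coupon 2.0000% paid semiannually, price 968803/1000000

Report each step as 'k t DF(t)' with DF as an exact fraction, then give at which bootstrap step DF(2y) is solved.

step 1 [0.5y] bond c/2=33/800: DF=(4104191/4000000 − 33/800·(0))/(1+33/800) = 4927/5000 ≈ 0.985400
step 2 [1y] bond c/2=7/800: DF=(246727/250000 − 7/800·(0.985400))/(1+7/800) = 4849/5000 ≈ 0.969800
step 3 [1.5y] bond c/2=3/200: DF=(399177/400000 − 3/200·(0.985400+0.969800))/(1+3/200) = 9543/10000 ≈ 0.954300
step 4 [2y] swap r/2=736/38359: DF=(1 − 736/38359·(0.985400+0.969800+0.954300))/(1+736/38359) = 579/625 ≈ 0.926400
step 5 [2.5y] swap r/2=21/1286: DF=(1 − 21/1286·(0.985400+0.969800+0.954300+0.926400))/(1+21/1286) = 9223/10000 ≈ 0.922300
step 6 [3y] bond c/2=1/100: DF=(968803/1000000 − 1/100·(0.985400+0.969800+0.954300+0.926400+0.922300))/(1+1/100) = 9121/10000 ≈ 0.912100

1 1/2 4927/5000
2 1 4849/5000
3 3/2 9543/10000
4 2 579/625
5 5/2 9223/10000
6 3 9121/10000
DF(2y) is solved at step 4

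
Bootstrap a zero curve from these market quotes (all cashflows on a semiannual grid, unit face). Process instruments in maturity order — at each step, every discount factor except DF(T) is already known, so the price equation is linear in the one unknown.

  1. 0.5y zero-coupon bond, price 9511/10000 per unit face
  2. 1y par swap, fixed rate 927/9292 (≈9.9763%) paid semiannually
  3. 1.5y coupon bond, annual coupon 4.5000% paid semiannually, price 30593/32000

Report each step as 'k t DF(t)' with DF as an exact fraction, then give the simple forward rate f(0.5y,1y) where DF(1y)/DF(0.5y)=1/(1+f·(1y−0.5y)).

step 1 [0.5y] zero: DF = P = 9511/10000 ≈ 0.951100
step 2 [1y] swap r/2=927/18584: DF=(1 − 927/18584·(0.951100))/(1+927/18584) = 9073/10000 ≈ 0.907300
step 3 [1.5y] bond c/2=9/400: DF=(30593/32000 − 9/400·(0.951100+0.907300))/(1+9/400) = 8941/10000 ≈ 0.894100

1 1/2 9511/10000
2 1 9073/10000
3 3/2 8941/10000
f(0.5y,1y) = ((9511/10000)/(9073/10000) − 1)/(1/2) = 876/9073 ≈ 9.6550%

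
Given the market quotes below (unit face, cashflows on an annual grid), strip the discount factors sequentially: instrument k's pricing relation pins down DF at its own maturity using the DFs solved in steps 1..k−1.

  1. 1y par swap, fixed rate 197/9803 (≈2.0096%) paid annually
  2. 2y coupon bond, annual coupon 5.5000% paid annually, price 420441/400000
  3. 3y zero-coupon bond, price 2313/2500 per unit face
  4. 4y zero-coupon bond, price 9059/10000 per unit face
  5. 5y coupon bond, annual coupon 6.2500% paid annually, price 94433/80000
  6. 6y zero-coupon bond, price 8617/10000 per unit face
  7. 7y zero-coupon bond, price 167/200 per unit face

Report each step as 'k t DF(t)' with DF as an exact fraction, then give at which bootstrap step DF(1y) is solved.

step 1 [1y] swap r/1=197/9803: DF=(1 − 197/9803·(0))/(1+197/9803) = 9803/10000 ≈ 0.980300
step 2 [2y] bond c/1=11/200: DF=(420441/400000 − 11/200·(0.980300))/(1+11/200) = 2363/2500 ≈ 0.945200
step 3 [3y] zero: DF = P = 2313/2500 ≈ 0.925200
step 4 [4y] zero: DF = P = 9059/10000 ≈ 0.905900
step 5 [5y] bond c/1=1/16: DF=(94433/80000 − 1/16·(0.980300+0.945200+0.925200+0.905900))/(1+1/16) = 89/100 ≈ 0.890000
step 6 [6y] zero: DF = P = 8617/10000 ≈ 0.861700
step 7 [7y] zero: DF = P = 167/200 ≈ 0.835000

1 1 9803/10000
2 2 2363/2500
3 3 2313/2500
4 4 9059/10000
5 5 89/100
6 6 8617/10000
7 7 167/200
DF(1y) is solved at step 1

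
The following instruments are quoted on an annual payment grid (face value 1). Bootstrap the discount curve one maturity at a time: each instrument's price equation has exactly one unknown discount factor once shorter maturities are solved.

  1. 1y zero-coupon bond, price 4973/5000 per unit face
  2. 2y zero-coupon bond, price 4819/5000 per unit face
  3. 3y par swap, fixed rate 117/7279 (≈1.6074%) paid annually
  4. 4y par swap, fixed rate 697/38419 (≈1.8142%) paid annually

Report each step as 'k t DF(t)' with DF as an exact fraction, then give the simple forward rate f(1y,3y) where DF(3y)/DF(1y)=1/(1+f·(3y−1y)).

1 1 4973/5000
2 2 4819/5000
3 3 2383/2500
4 4 9303/10000
f(1y,3y) = ((4973/5000)/(2383/2500) − 1)/(2) = 207/9532 ≈ 2.1716%

step 1 [1y] zero: DF = P = 4973/5000 ≈ 0.994600
step 2 [2y] zero: DF = P = 4819/5000 ≈ 0.963800
step 3 [3y] swap r/1=117/7279: DF=(1 − 117/7279·(0.994600+0.963800))/(1+117/7279) = 2383/2500 ≈ 0.953200
step 4 [4y] swap r/1=697/38419: DF=(1 − 697/38419·(0.994600+0.963800+0.953200))/(1+697/38419) = 9303/10000 ≈ 0.930300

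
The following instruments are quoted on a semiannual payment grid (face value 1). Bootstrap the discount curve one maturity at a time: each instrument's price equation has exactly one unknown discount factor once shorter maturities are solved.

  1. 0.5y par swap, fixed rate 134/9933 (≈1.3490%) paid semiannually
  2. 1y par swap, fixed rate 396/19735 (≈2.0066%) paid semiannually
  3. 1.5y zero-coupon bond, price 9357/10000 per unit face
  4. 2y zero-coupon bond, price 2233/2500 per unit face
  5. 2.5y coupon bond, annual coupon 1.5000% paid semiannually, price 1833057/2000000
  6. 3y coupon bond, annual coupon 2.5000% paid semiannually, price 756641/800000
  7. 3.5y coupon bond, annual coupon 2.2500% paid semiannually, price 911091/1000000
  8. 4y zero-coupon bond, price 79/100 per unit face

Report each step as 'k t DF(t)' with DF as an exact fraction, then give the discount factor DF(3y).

1 1/2 9933/10000
2 1 4901/5000
3 3/2 9357/10000
4 2 2233/2500
5 5/2 4407/5000
6 3 8763/10000
7 7/2 8391/10000
8 4 79/100
DF(3y) = 8763/10000 ≈ 0.876300

step 1 [0.5y] swap r/2=67/9933: DF=(1 − 67/9933·(0))/(1+67/9933) = 9933/10000 ≈ 0.993300
step 2 [1y] swap r/2=198/19735: DF=(1 − 198/19735·(0.993300))/(1+198/19735) = 4901/5000 ≈ 0.980200
step 3 [1.5y] zero: DF = P = 9357/10000 ≈ 0.935700
step 4 [2y] zero: DF = P = 2233/2500 ≈ 0.893200
step 5 [2.5y] bond c/2=3/400: DF=(1833057/2000000 − 3/400·(0.993300+0.980200+0.935700+0.893200))/(1+3/400) = 4407/5000 ≈ 0.881400
step 6 [3y] bond c/2=1/80: DF=(756641/800000 − 1/80·(0.993300+0.980200+0.935700+0.893200+0.881400))/(1+1/80) = 8763/10000 ≈ 0.876300
step 7 [3.5y] bond c/2=9/800: DF=(911091/1000000 − 9/800·(0.993300+0.980200+0.935700+0.893200+0.881400+0.876300))/(1+9/800) = 8391/10000 ≈ 0.839100
step 8 [4y] zero: DF = P = 79/100 ≈ 0.790000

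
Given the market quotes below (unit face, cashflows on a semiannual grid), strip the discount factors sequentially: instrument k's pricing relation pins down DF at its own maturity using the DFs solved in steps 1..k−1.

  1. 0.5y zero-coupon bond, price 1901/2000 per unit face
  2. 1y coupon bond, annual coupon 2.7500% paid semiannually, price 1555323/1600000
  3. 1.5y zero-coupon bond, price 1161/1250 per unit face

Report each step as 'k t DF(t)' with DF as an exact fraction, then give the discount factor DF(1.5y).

step 1 [0.5y] zero: DF = P = 1901/2000 ≈ 0.950500
step 2 [1y] bond c/2=11/800: DF=(1555323/1600000 − 11/800·(0.950500))/(1+11/800) = 473/500 ≈ 0.946000
step 3 [1.5y] zero: DF = P = 1161/1250 ≈ 0.928800

1 1/2 1901/2000
2 1 473/500
3 3/2 1161/1250
DF(1.5y) = 1161/1250 ≈ 0.928800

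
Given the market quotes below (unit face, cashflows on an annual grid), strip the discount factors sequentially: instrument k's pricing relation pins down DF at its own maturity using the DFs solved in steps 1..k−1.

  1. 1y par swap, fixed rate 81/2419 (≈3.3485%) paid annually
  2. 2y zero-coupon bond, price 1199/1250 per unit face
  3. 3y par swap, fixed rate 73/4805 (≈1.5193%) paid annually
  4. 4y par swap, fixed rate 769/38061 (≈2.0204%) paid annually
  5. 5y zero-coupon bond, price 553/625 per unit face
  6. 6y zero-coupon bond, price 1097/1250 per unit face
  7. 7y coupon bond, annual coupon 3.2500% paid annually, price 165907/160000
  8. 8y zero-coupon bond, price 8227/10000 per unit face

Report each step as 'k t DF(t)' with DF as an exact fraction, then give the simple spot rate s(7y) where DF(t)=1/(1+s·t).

step 1 [1y] swap r/1=81/2419: DF=(1 − 81/2419·(0))/(1+81/2419) = 2419/2500 ≈ 0.967600
step 2 [2y] zero: DF = P = 1199/1250 ≈ 0.959200
step 3 [3y] swap r/1=73/4805: DF=(1 − 73/4805·(0.967600+0.959200))/(1+73/4805) = 4781/5000 ≈ 0.956200
step 4 [4y] swap r/1=769/38061: DF=(1 − 769/38061·(0.967600+0.959200+0.956200))/(1+769/38061) = 9231/10000 ≈ 0.923100
step 5 [5y] zero: DF = P = 553/625 ≈ 0.884800
step 6 [6y] zero: DF = P = 1097/1250 ≈ 0.877600
step 7 [7y] bond c/1=13/400: DF=(165907/160000 − 13/400·(0.967600+0.959200+0.956200+0.923100+0.884800+0.877600))/(1+13/400) = 829/1000 ≈ 0.829000
step 8 [8y] zero: DF = P = 8227/10000 ≈ 0.822700

1 1 2419/2500
2 2 1199/1250
3 3 4781/5000
4 4 9231/10000
5 5 553/625
6 6 1097/1250
7 7 829/1000
8 8 8227/10000
s(7y) = (1/(829/1000) − 1)/(7) = 171/5803 ≈ 2.9468%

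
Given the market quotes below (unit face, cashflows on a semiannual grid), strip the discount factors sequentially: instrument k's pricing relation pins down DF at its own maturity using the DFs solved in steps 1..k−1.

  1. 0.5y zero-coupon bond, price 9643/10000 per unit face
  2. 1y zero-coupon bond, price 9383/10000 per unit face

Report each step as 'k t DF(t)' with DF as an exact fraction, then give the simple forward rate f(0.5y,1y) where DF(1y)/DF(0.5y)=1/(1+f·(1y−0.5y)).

1 1/2 9643/10000
2 1 9383/10000
f(0.5y,1y) = ((9643/10000)/(9383/10000) − 1)/(1/2) = 520/9383 ≈ 5.5419%

step 1 [0.5y] zero: DF = P = 9643/10000 ≈ 0.964300
step 2 [1y] zero: DF = P = 9383/10000 ≈ 0.938300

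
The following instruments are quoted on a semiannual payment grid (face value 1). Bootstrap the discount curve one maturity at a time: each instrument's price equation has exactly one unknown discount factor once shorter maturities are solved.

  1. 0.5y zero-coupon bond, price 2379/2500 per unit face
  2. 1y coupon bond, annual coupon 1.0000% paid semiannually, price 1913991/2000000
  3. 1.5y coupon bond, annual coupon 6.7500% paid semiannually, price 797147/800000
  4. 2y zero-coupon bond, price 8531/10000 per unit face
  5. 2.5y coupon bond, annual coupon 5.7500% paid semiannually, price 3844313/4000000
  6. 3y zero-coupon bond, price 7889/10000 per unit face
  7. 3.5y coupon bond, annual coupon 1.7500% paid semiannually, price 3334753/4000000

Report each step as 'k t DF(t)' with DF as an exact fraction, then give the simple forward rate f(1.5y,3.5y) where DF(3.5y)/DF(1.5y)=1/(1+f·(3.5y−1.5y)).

step 1 [0.5y] zero: DF = P = 2379/2500 ≈ 0.951600
step 2 [1y] bond c/2=1/200: DF=(1913991/2000000 − 1/200·(0.951600))/(1+1/200) = 379/400 ≈ 0.947500
step 3 [1.5y] bond c/2=27/800: DF=(797147/800000 − 27/800·(0.951600+0.947500))/(1+27/800) = 9019/10000 ≈ 0.901900
step 4 [2y] zero: DF = P = 8531/10000 ≈ 0.853100
step 5 [2.5y] bond c/2=23/800: DF=(3844313/4000000 − 23/800·(0.951600+0.947500+0.901900+0.853100))/(1+23/800) = 8321/10000 ≈ 0.832100
step 6 [3y] zero: DF = P = 7889/10000 ≈ 0.788900
step 7 [3.5y] bond c/2=7/800: DF=(3334753/4000000 − 7/800·(0.951600+0.947500+0.901900+0.853100+0.832100+0.788900))/(1+7/800) = 7807/10000 ≈ 0.780700

1 1/2 2379/2500
2 1 379/400
3 3/2 9019/10000
4 2 8531/10000
5 5/2 8321/10000
6 3 7889/10000
7 7/2 7807/10000
f(1.5y,3.5y) = ((9019/10000)/(7807/10000) − 1)/(2) = 606/7807 ≈ 7.7623%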